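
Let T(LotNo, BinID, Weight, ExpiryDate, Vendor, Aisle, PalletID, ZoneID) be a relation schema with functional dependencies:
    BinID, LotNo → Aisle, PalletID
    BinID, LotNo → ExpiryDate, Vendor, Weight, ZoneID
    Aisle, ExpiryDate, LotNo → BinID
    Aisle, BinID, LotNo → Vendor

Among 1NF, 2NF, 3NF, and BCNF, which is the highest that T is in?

Candidate keys: {Aisle, ExpiryDate, LotNo}, {BinID, LotNo}. Prime attributes: {Aisle, BinID, ExpiryDate, LotNo}.
Each dependency's left side is a superkey — BCNF holds.

BCNF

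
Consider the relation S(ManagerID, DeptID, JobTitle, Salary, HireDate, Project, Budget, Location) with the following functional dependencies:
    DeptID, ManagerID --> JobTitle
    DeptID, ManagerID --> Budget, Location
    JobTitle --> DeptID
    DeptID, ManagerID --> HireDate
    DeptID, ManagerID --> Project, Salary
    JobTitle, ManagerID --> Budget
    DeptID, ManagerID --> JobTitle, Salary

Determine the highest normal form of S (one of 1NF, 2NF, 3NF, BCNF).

3NF

Candidate keys: {DeptID, ManagerID}, {JobTitle, ManagerID}. Prime attributes: {DeptID, JobTitle, ManagerID}.
For JobTitle --> DeptID we have {JobTitle}⁺ = {DeptID, JobTitle}; {JobTitle} is not a superkey, so BCNF fails.
Its right-hand attributes {DeptID} are all prime, as are those of every other non-superkey FD — the relation is in 3NF.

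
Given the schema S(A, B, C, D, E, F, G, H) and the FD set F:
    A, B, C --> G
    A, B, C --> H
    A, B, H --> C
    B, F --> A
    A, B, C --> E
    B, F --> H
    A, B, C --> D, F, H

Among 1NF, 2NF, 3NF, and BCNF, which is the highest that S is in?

BCNF

Candidate keys: {A, B, C}, {A, B, H}, {B, F}. Prime attributes: {A, B, C, F, H}.
Every FD has a superkey on the left, so the relation is in BCNF.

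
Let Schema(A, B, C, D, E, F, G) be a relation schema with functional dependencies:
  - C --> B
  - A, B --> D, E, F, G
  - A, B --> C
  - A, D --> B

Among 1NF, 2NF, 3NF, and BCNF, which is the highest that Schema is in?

Candidate keys: {A, B}, {A, C}, {A, D}. Prime attributes: {A, B, C, D}.
C --> B breaks BCNF: {C}⁺ = {B, C}, so {C} is not a superkey.
Since {B} ⊆ prime attributes and every other non-superkey FD also has a prime right side, the schema is in 3NF.

3NF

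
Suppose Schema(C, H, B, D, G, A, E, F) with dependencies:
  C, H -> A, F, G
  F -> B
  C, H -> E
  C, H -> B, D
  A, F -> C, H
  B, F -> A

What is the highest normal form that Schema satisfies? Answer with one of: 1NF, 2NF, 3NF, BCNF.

Candidate keys: {C, H}, {F}. Prime attributes: {C, F, H}.
Each dependency's left side is a superkey — BCNF holds.

BCNF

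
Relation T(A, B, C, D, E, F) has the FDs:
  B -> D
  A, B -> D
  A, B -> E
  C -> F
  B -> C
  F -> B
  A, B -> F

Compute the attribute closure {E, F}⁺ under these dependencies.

Start with {E, F}.
F -> B applies; add {B} → now {B, E, F}.
B -> D applies; add {D} → now {B, D, E, F}.
B -> C applies; add {C} → now {B, C, D, E, F}.
No further FD applies.

{B, C, D, E, F}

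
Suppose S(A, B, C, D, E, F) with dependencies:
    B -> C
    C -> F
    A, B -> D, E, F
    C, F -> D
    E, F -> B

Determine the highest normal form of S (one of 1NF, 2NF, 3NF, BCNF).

1NF

Candidate keys: {A, B}, {A, C, E}, {A, E, F}. Prime attributes: {A, B, C, E, F}.
For B -> C we have {B}⁺ = {B, C, D, F}; {B} is not a superkey, so BCNF fails.
C, F -> D determines the non-prime attribute {D} from a non-superkey — 3NF is violated.
The proper key subset {B} of {A, B} determines non-prime {D}, so the relation is not even in 2NF.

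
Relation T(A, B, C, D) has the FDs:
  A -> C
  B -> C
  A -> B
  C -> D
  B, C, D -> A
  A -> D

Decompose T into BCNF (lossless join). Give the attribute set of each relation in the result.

Candidate keys of the original relation: {A}, {B}.
{A, B, C, D}: {C} determines {C, D} here but is not a superkey — split on C -> D, giving {C, D} and {A, B, C}.
{C, D} is in BCNF.
{A, B, C} is in BCNF.

{A, B, C}; {C, D}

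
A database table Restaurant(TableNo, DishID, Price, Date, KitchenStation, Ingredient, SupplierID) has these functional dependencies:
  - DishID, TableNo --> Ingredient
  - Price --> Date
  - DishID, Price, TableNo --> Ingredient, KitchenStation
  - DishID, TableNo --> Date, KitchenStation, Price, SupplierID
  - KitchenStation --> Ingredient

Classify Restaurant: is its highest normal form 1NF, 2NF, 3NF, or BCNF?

Candidate key: {DishID, TableNo}. Prime attributes: {DishID, TableNo}.
Price --> Date: {Price}⁺ = {Date, Price}, which is not all of the attributes, so the left side is not a superkey — BCNF is violated.
Price --> Date has non-prime {Date} on the right and a non-superkey on the left, so 3NF fails.
No non-prime attribute depends on a proper subset of any candidate key, so 2NF holds.

2NF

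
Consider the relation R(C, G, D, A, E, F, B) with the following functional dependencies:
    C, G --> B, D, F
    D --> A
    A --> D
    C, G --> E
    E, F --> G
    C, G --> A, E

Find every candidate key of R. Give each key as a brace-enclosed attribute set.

{C, E, F}, {C, G}

{C} never appears on the right of any FD, so every key must include it.
{C, G} is a candidate key since {C, G}⁺ = {A, B, C, D, E, F, G} covers every attribute.
{C, E, F} is a candidate key since {C, E, F}⁺ = {A, B, C, D, E, F, G} covers every attribute.
Any other superkey properly contains one of these, so there are no further candidate keys.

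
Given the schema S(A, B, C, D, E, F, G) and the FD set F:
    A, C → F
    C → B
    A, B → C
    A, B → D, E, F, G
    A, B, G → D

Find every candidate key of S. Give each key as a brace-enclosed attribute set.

{A, B}, {A, C}

Attributes never on any right-hand side: {A} — every candidate key must contain it.
{A, B}⁺ = {A, B, C, D, E, F, G}, which is every attribute, so {A, B} is a candidate key.
{A, C}⁺ = {A, B, C, D, E, F, G}, which is every attribute, so {A, C} is a candidate key.
Any other superkey properly contains one of these, so there are no further candidate keys.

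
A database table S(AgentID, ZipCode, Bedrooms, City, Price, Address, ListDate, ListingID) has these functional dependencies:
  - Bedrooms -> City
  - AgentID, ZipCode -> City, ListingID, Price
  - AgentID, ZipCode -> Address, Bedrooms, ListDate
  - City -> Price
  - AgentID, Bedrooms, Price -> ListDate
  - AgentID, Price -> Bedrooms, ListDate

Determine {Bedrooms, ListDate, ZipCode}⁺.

Start with {Bedrooms, ListDate, ZipCode}.
Bedrooms -> City applies; add {City} → now {Bedrooms, City, ListDate, ZipCode}.
City -> Price applies; add {Price} → now {Bedrooms, City, ListDate, Price, ZipCode}.
No further FD applies.

{Bedrooms, City, ListDate, Price, ZipCode}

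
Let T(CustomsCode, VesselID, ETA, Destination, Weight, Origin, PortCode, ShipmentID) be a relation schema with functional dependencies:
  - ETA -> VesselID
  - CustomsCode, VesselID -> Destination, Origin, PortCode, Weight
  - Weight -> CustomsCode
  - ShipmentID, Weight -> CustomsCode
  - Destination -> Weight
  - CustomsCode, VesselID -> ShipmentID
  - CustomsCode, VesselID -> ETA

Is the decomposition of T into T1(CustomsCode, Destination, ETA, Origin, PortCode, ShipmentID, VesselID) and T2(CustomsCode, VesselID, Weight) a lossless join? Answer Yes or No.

The shared attributes are {CustomsCode, VesselID} and {CustomsCode, VesselID}⁺ = {CustomsCode, Destination, ETA, Origin, PortCode, ShipmentID, VesselID, Weight}.
T1 is contained in that closure, so T1 ∩ T2 -> T1 holds and the join is lossless.

Yes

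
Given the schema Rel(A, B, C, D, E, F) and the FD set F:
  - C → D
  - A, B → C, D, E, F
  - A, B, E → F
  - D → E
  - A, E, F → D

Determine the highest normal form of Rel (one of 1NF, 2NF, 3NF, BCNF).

2NF

Candidate key: {A, B}. Prime attributes: {A, B}.
C → D: {C}⁺ = {C, D, E}, which is not all of the attributes, so the left side is not a superkey — BCNF is violated.
C → D determines the non-prime attribute {D} from a non-superkey — 3NF is violated.
Checking every proper subset of each key, none determines a non-prime attribute — 2NF is satisfied.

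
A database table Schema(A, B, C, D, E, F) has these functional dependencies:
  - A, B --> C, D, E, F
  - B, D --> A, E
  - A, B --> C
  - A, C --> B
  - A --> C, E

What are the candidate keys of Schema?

{A} is a candidate key since {A}⁺ = {A, B, C, D, E, F} covers every attribute.
{B, D} is a candidate key since {B, D}⁺ = {A, B, C, D, E, F} covers every attribute.
No proper subset of any of these is a key, and no other minimal superkey exists.

{A}, {B, D}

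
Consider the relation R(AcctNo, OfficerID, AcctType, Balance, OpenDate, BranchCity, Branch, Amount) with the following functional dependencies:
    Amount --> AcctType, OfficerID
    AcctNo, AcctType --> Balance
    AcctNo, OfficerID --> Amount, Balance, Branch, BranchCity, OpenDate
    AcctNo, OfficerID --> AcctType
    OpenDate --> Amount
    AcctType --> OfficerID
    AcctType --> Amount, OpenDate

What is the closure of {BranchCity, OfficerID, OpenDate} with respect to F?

Start with {BranchCity, OfficerID, OpenDate}.
OpenDate --> Amount applies; add {Amount} → now {Amount, BranchCity, OfficerID, OpenDate}.
Amount --> AcctType, OfficerID applies; add {AcctType} → now {AcctType, Amount, BranchCity, OfficerID, OpenDate}.
No further FD applies.

{AcctType, Amount, BranchCity, OfficerID, OpenDate}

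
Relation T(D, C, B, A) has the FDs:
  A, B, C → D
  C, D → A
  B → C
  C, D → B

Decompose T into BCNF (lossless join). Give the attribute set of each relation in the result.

Candidate keys of the original relation: {A, B}, {B, D}, {C, D}.
{A, B, C, D}: {B} determines {B, C} here but is not a superkey — split on B → C, giving {B, C} and {A, B, D}.
{B, C}: every determinant is a superkey — BCNF.
{A, B, D}: every determinant is a superkey — BCNF.

{A, B, D}; {B, C}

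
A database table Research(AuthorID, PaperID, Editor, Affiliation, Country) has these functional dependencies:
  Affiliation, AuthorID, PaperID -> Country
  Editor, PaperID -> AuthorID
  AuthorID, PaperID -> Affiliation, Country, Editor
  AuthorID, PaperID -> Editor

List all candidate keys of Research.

{AuthorID, PaperID}, {Editor, PaperID}

No FD produces {PaperID}, so it must be in every candidate key.
{AuthorID, PaperID}⁺ = {Affiliation, AuthorID, Country, Editor, PaperID} — all of the relation — so {AuthorID, PaperID} is a candidate key.
{Editor, PaperID}⁺ = {Affiliation, AuthorID, Country, Editor, PaperID} — all of the relation — so {Editor, PaperID} is a candidate key.
Any other superkey properly contains one of these, so there are no further candidate keys.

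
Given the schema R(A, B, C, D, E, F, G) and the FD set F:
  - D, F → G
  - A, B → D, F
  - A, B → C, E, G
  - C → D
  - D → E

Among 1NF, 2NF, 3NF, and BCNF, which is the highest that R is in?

2NF

Candidate key: {A, B}. Prime attributes: {A, B}.
D, F → G: {D, F}⁺ = {D, E, F, G}, which is not all of the attributes, so the left side is not a superkey — BCNF is violated.
D, F → G has non-prime {G} on the right and a non-superkey on the left, so 3NF fails.
Checking every proper subset of each key, none determines a non-prime attribute — 2NF is satisfied.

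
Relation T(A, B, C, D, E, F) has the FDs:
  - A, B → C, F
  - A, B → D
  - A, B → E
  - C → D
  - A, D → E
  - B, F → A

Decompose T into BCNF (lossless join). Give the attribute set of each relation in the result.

Candidate keys of the original relation: {A, B}, {B, F}.
{A, B, C, D, E, F}: {C} determines {C, D} here but is not a superkey — split on C → D, giving {C, D} and {A, B, C, E, F}.
{C, D} has no BCNF violation.
{A, B, C, E, F}: {A, C} determines {A, C, E} here but is not a superkey — split on A, C → E, giving {A, C, E} and {A, B, C, F}.
{A, C, E} has no BCNF violation.
{A, B, C, F} has no BCNF violation.

{A, B, C, F}; {A, C, E}; {C, D}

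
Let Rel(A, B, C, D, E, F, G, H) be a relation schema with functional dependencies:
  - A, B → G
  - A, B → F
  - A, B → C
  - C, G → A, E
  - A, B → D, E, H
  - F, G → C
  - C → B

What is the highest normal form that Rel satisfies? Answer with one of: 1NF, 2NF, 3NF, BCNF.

3NF

Candidate keys: {A, B}, {A, C}, {C, G}, {F, G}. Prime attributes: {A, B, C, F, G}.
C → B: {C}⁺ = {B, C}, which is not all of the attributes, so the left side is not a superkey — BCNF is violated.
But every attribute on its right side ({B}) is prime, and the same holds for every other non-superkey FD, so 3NF still holds.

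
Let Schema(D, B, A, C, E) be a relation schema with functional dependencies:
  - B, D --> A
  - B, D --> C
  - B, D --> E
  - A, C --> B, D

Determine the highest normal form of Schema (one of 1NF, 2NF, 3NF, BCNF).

Candidate keys: {A, C}, {B, D}. Prime attributes: {A, B, C, D}.
Each dependency's left side is a superkey — BCNF holds.

BCNF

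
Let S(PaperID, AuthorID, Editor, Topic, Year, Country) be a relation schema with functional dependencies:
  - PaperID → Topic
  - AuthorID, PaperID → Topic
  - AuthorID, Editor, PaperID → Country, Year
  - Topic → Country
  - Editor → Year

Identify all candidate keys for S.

No FD produces {AuthorID, Editor, PaperID}, so they must be in every candidate key.
Closure of {AuthorID, Editor, PaperID} is {AuthorID, Country, Editor, PaperID, Topic, Year}, the whole schema; {AuthorID, Editor, PaperID} is a candidate key.
Every other attribute set either contains this one or has a smaller closure.

{AuthorID, Editor, PaperID}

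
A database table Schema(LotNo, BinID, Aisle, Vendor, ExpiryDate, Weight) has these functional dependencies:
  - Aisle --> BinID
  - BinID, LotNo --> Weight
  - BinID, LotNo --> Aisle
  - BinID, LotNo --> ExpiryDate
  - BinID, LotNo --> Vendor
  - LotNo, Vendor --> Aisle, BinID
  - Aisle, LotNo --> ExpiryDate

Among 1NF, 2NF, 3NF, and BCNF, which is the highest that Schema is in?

Candidate keys: {Aisle, LotNo}, {BinID, LotNo}, {LotNo, Vendor}. Prime attributes: {Aisle, BinID, LotNo, Vendor}.
Aisle --> BinID breaks BCNF: {Aisle}⁺ = {Aisle, BinID}, so {Aisle} is not a superkey.
But every attribute on its right side ({BinID}) is prime, and the same holds for every other non-superkey FD, so 3NF still holds.

3NF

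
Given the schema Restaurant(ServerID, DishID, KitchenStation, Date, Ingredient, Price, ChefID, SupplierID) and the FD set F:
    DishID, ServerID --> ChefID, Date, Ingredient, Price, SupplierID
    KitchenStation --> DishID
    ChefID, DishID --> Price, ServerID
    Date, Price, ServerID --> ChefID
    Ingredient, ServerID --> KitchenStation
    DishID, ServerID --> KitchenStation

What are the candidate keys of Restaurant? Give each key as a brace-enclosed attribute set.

{ChefID, DishID} is a candidate key since {ChefID, DishID}⁺ = {ChefID, Date, DishID, Ingredient, KitchenStation, Price, ServerID, SupplierID} covers every attribute.
{ChefID, KitchenStation} is a candidate key since {ChefID, KitchenStation}⁺ = {ChefID, Date, DishID, Ingredient, KitchenStation, Price, ServerID, SupplierID} covers every attribute.
{DishID, ServerID} is a candidate key since {DishID, ServerID}⁺ = {ChefID, Date, DishID, Ingredient, KitchenStation, Price, ServerID, SupplierID} covers every attribute.
{Ingredient, ServerID} is a candidate key since {Ingredient, ServerID}⁺ = {ChefID, Date, DishID, Ingredient, KitchenStation, Price, ServerID, SupplierID} covers every attribute.
{KitchenStation, ServerID} is a candidate key since {KitchenStation, ServerID}⁺ = {ChefID, Date, DishID, Ingredient, KitchenStation, Price, ServerID, SupplierID} covers every attribute.
These are minimal and exhaustive — every other superkey contains one of them.

{ChefID, DishID}, {ChefID, KitchenStation}, {DishID, ServerID}, {Ingredient, ServerID}, {KitchenStation, ServerID}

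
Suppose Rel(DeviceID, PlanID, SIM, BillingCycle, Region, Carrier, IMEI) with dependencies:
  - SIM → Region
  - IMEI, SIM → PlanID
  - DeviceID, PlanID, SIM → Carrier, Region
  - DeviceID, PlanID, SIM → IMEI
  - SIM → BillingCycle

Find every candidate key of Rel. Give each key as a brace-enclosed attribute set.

{DeviceID, IMEI, SIM}, {DeviceID, PlanID, SIM}

{DeviceID, SIM} never appear on the right of any FD, so every key must include all of them.
{DeviceID, IMEI, SIM} is a candidate key since {DeviceID, IMEI, SIM}⁺ = {BillingCycle, Carrier, DeviceID, IMEI, PlanID, Region, SIM} covers every attribute.
{DeviceID, PlanID, SIM} is a candidate key since {DeviceID, PlanID, SIM}⁺ = {BillingCycle, Carrier, DeviceID, IMEI, PlanID, Region, SIM} covers every attribute.
Any other superkey properly contains one of these, so there are no further candidate keys.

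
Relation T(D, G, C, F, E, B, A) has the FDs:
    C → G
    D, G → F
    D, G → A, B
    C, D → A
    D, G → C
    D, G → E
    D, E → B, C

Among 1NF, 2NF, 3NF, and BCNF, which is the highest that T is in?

Candidate keys: {C, D}, {D, E}, {D, G}. Prime attributes: {C, D, E, G}.
C → G: {C}⁺ = {C, G}, which is not all of the attributes, so the left side is not a superkey — BCNF is violated.
Its right-hand attributes {G} are all prime, as are those of every other non-superkey FD — the relation is in 3NF.

3NF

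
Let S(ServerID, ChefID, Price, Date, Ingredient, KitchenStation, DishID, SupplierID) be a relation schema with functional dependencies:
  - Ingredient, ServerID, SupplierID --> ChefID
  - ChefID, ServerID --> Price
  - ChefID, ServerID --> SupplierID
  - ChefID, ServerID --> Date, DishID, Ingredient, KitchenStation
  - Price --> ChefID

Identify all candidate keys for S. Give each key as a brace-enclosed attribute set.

{ChefID, ServerID}, {Ingredient, ServerID, SupplierID}, {Price, ServerID}

{ServerID} never appears on the right of any FD, so every key must include it.
{ChefID, ServerID}⁺ = {ChefID, Date, DishID, Ingredient, KitchenStation, Price, ServerID, SupplierID}, which is every attribute, so {ChefID, ServerID} is a candidate key.
{Price, ServerID}⁺ = {ChefID, Date, DishID, Ingredient, KitchenStation, Price, ServerID, SupplierID}, which is every attribute, so {Price, ServerID} is a candidate key.
{Ingredient, ServerID, SupplierID}⁺ = {ChefID, Date, DishID, Ingredient, KitchenStation, Price, ServerID, SupplierID}, which is every attribute, so {Ingredient, ServerID, SupplierID} is a candidate key.
Any other superkey properly contains one of these, so there are no further candidate keys.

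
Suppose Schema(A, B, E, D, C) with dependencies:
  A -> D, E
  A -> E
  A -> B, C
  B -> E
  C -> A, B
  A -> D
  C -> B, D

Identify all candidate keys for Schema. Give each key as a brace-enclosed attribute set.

{A}, {C}

{A} is a candidate key since {A}⁺ = {A, B, C, D, E} covers every attribute.
{C} is a candidate key since {C}⁺ = {A, B, C, D, E} covers every attribute.
These are minimal and exhaustive — every other superkey contains one of them.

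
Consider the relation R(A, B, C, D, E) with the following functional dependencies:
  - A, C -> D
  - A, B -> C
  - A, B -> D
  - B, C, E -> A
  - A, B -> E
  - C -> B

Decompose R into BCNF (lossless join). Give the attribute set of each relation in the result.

{A, C, D, E}; {B, C}

Candidate keys of the original relation: {A, B}, {A, C}, {C, E}.
Within {A, B, C, D, E}: {C}⁺ ∩ {A, B, C, D, E} = {B, C}, not the whole set, so C -> B violates BCNF; decompose into {B, C} and {A, C, D, E}.
{B, C} is in BCNF.
{A, C, D, E} is in BCNF.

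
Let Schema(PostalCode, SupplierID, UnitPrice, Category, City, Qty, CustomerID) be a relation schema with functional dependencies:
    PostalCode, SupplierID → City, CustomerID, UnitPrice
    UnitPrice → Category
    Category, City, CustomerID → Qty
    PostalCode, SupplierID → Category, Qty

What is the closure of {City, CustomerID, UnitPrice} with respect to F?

{Category, City, CustomerID, Qty, UnitPrice}

Start with {City, CustomerID, UnitPrice}.
UnitPrice → Category applies; add {Category} → now {Category, City, CustomerID, UnitPrice}.
Category, City, CustomerID → Qty applies; add {Qty} → now {Category, City, CustomerID, Qty, UnitPrice}.
No further FD applies.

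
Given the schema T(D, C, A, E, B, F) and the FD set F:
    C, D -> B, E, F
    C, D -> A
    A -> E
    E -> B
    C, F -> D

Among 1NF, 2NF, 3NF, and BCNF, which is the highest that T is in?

2NF

Candidate keys: {C, D}, {C, F}. Prime attributes: {C, D, F}.
A -> E breaks BCNF: {A}⁺ = {A, B, E}, so {A} is not a superkey.
Because {E} is non-prime and the left side of A -> E is not a superkey, the relation is not in 3NF.
No non-prime attribute depends on a proper subset of any candidate key, so 2NF holds.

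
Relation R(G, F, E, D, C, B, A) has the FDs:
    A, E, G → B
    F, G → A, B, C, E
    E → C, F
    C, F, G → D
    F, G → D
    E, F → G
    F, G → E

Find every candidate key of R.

{E}, {F, G}

{E}⁺ = {A, B, C, D, E, F, G}, which is every attribute, so {E} is a candidate key.
{F, G}⁺ = {A, B, C, D, E, F, G}, which is every attribute, so {F, G} is a candidate key.
No proper subset of any of these is a key, and no other minimal superkey exists.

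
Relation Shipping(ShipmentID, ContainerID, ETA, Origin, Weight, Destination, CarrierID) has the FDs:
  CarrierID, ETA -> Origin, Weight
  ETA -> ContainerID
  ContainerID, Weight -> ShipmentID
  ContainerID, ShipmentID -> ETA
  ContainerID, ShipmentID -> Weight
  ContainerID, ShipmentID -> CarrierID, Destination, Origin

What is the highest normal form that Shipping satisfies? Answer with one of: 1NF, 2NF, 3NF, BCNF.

Candidate keys: {CarrierID, ETA}, {ContainerID, ShipmentID}, {ContainerID, Weight}, {ETA, ShipmentID}, {ETA, Weight}. Prime attributes: {CarrierID, ContainerID, ETA, ShipmentID, Weight}.
For ETA -> ContainerID we have {ETA}⁺ = {ContainerID, ETA}; {ETA} is not a superkey, so BCNF fails.
Its right-hand attributes {ContainerID} are all prime, as are those of every other non-superkey FD — the relation is in 3NF.

3NF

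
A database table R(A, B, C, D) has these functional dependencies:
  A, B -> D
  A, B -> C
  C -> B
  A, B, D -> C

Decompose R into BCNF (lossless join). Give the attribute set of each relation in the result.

{A, C, D}; {B, C}

Candidate keys of the original relation: {A, B}, {A, C}.
{A, B, C, D}: {C} determines {B, C} here but is not a superkey — split on C -> B, giving {B, C} and {A, C, D}.
{B, C}: every determinant is a superkey — BCNF.
{A, C, D}: every determinant is a superkey — BCNF.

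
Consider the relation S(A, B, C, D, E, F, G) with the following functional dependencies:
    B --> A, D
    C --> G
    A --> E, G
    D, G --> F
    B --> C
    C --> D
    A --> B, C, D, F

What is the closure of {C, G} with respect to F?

Start with {C, G}.
C --> D applies; add {D} → now {C, D, G}.
D, G --> F applies; add {F} → now {C, D, F, G}.
No further FD applies.

{C, D, F, G}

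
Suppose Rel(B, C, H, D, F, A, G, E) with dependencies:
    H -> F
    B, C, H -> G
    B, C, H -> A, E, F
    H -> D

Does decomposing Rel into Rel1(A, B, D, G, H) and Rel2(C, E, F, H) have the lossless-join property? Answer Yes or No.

The shared attributes are {H} and {H}⁺ = {D, F, H}.
The closure covers neither Rel1 nor Rel2 entirely; the join is not lossless.

No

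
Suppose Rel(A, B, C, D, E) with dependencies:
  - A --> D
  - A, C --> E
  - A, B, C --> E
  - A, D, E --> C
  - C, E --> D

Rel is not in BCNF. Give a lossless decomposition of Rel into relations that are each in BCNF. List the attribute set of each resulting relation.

Candidate keys of the original relation: {A, B, C}, {A, B, E}.
Within {A, B, C, D, E}: {A}⁺ ∩ {A, B, C, D, E} = {A, D}, not the whole set, so A --> D violates BCNF; decompose into {A, D} and {A, B, C, E}.
{A, D}: every determinant is a superkey — BCNF.
Within {A, B, C, E}: {A, C}⁺ ∩ {A, B, C, E} = {A, C, E}, not the whole set, so A, C --> E violates BCNF; decompose into {A, C, E} and {A, B, C}.
{A, C, E}: every determinant is a superkey — BCNF.
{A, B, C}: every determinant is a superkey — BCNF.

{A, B, C}; {A, C, E}; {A, D}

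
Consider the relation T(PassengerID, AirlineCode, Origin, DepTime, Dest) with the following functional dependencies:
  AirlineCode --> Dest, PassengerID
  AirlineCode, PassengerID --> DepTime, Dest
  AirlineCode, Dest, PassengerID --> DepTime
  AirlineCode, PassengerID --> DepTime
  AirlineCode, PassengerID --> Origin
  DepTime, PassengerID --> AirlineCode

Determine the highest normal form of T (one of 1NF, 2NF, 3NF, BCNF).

BCNF

Candidate keys: {AirlineCode}, {DepTime, PassengerID}. Prime attributes: {AirlineCode, DepTime, PassengerID}.
The left-hand side of every FD is a superkey, so BCNF is satisfied.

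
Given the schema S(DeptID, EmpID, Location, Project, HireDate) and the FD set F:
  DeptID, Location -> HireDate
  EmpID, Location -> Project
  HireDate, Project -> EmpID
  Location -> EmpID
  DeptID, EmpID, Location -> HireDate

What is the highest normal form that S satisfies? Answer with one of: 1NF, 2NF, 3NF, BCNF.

1NF

Candidate key: {DeptID, Location}. Prime attributes: {DeptID, Location}.
EmpID, Location -> Project: {EmpID, Location}⁺ = {EmpID, Location, Project}, which is not all of the attributes, so the left side is not a superkey — BCNF is violated.
Because {Project} is non-prime and the left side of EmpID, Location -> Project is not a superkey, the relation is not in 3NF.
{Location} is a proper subset of the key {DeptID, Location}, and {Location}⁺ contains the non-prime attributes {EmpID, Project} — a partial dependency, so 2NF is violated.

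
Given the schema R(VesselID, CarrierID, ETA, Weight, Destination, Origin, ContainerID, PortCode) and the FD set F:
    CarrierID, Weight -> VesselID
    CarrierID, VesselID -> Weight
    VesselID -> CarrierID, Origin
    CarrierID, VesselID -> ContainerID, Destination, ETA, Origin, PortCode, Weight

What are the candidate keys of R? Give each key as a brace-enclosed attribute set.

{CarrierID, Weight}, {VesselID}

Closure of {VesselID} is {CarrierID, ContainerID, Destination, ETA, Origin, PortCode, VesselID, Weight}, the whole schema; {VesselID} is a candidate key.
Closure of {CarrierID, Weight} is {CarrierID, ContainerID, Destination, ETA, Origin, PortCode, VesselID, Weight}, the whole schema; {CarrierID, Weight} is a candidate key.
Any other superkey properly contains one of these, so there are no further candidate keys.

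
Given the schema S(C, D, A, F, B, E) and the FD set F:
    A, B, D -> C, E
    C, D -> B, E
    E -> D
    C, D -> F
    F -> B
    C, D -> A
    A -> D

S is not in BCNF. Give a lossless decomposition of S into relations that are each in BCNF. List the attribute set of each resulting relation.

{A, C, E, F}; {B, F}; {D, E}

Candidate keys of the original relation: {A, B}, {A, C}, {A, F}, {C, D}, {C, E}.
Within {A, B, C, D, E, F}: {E}⁺ ∩ {A, B, C, D, E, F} = {D, E}, not the whole set, so E -> D violates BCNF; decompose into {D, E} and {A, B, C, E, F}.
{D, E}: every determinant is a superkey — BCNF.
Within {A, B, C, E, F}: {F}⁺ ∩ {A, B, C, E, F} = {B, F}, not the whole set, so F -> B violates BCNF; decompose into {B, F} and {A, C, E, F}.
{B, F}: every determinant is a superkey — BCNF.
{A, C, E, F}: every determinant is a superkey — BCNF.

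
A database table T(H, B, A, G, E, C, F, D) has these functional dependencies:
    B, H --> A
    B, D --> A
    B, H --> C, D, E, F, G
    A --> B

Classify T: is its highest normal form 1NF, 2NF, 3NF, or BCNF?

Candidate keys: {A, H}, {B, H}. Prime attributes: {A, B, H}.
B, D --> A breaks BCNF: {B, D}⁺ = {A, B, D}, so {B, D} is not a superkey.
Its right-hand attributes {A} are all prime, as are those of every other non-superkey FD — the relation is in 3NF.

3NF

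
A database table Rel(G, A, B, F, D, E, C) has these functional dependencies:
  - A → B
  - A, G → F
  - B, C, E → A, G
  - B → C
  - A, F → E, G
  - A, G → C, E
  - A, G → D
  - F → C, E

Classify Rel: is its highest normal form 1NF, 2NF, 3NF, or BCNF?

1NF

Candidate keys: {A, E}, {A, F}, {A, G}, {B, E}, {B, F}. Prime attributes: {A, B, E, F, G}.
A → B breaks BCNF: {A}⁺ = {A, B, C}, so {A} is not a superkey.
Because {C} is non-prime and the left side of B → C is not a superkey, the relation is not in 3NF.
{A} is a proper subset of the key {A, E}, and {A}⁺ contains the non-prime attribute {C} — a partial dependency, so 2NF is violated.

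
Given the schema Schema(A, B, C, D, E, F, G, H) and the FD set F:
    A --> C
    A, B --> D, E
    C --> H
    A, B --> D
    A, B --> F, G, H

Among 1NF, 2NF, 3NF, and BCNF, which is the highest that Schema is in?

1NF

Candidate key: {A, B}. Prime attributes: {A, B}.
For A --> C we have {A}⁺ = {A, C, H}; {A} is not a superkey, so BCNF fails.
A --> C determines the non-prime attribute {C} from a non-superkey — 3NF is violated.
The proper key subset {A} of {A, B} determines non-prime {C, H}, so the relation is not even in 2NF.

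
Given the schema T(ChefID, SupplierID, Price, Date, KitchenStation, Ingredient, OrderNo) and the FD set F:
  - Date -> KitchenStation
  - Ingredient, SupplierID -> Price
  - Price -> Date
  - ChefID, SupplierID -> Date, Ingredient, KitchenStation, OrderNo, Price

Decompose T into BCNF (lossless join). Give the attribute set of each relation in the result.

Candidate key of the original relation: {ChefID, SupplierID}.
In {ChefID, Date, Ingredient, KitchenStation, OrderNo, Price, SupplierID}, {Date} is not a superkey ({Date}⁺ restricted to this set is {Date, KitchenStation}), so split on Date -> KitchenStation into {Date, KitchenStation} and {ChefID, Date, Ingredient, OrderNo, Price, SupplierID}.
{Date, KitchenStation} has no BCNF violation.
In {ChefID, Date, Ingredient, OrderNo, Price, SupplierID}, {Ingredient, SupplierID} is not a superkey ({Ingredient, SupplierID}⁺ restricted to this set is {Date, Ingredient, Price, SupplierID}), so split on Ingredient, SupplierID -> Date, Price into {Date, Ingredient, Price, SupplierID} and {ChefID, Ingredient, OrderNo, SupplierID}.
In {Date, Ingredient, Price, SupplierID}, {Price} is not a superkey ({Price}⁺ restricted to this set is {Date, Price}), so split on Price -> Date into {Date, Price} and {Ingredient, Price, SupplierID}.
{Date, Price} has no BCNF violation.
{Ingredient, Price, SupplierID} has no BCNF violation.
{ChefID, Ingredient, OrderNo, SupplierID} has no BCNF violation.

{ChefID, Ingredient, OrderNo, SupplierID}; {Date, KitchenStation}; {Date, Price}; {Ingredient, Price, SupplierID}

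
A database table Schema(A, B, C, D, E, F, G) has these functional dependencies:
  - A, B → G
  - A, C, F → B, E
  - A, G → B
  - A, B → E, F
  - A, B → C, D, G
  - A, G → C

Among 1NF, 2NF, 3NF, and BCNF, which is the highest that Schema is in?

BCNF

Candidate keys: {A, B}, {A, C, F}, {A, G}. Prime attributes: {A, B, C, F, G}.
Each dependency's left side is a superkey — BCNF holds.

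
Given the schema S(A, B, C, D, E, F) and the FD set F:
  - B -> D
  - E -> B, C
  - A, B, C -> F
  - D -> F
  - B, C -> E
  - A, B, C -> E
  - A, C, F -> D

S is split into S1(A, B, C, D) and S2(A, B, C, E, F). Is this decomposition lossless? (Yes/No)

S1 ∩ S2 = {A, B, C}; its closure under F is {A, B, C, D, E, F}.
This includes all of S1, so the common attributes are a superkey of S1 — the join is lossless.

Yes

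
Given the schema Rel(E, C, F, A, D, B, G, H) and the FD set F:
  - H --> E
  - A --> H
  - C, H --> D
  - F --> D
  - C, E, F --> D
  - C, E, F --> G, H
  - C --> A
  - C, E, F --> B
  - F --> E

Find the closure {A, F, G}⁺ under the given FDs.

{A, D, E, F, G, H}

Start with {A, F, G}.
A --> H applies; add {H} → now {A, F, G, H}.
F --> D applies; add {D} → now {A, D, F, G, H}.
F --> E applies; add {E} → now {A, D, E, F, G, H}.
No further FD applies.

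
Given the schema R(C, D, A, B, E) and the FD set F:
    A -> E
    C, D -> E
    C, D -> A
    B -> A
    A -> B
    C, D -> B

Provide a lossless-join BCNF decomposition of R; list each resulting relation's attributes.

{A, B, E}; {A, C, D}

Candidate key of the original relation: {C, D}.
{A, B, C, D, E}: {A} determines {A, B, E} here but is not a superkey — split on A -> B, E, giving {A, B, E} and {A, C, D}.
{A, B, E} has no BCNF violation.
{A, C, D} has no BCNF violation.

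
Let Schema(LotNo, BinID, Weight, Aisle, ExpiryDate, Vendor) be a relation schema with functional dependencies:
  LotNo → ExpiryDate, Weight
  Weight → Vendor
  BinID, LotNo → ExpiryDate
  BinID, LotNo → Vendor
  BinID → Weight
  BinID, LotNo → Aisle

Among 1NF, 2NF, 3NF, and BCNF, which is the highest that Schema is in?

Candidate key: {BinID, LotNo}. Prime attributes: {BinID, LotNo}.
LotNo → ExpiryDate, Weight: {LotNo}⁺ = {ExpiryDate, LotNo, Vendor, Weight}, which is not all of the attributes, so the left side is not a superkey — BCNF is violated.
LotNo → ExpiryDate, Weight has non-prime {ExpiryDate, Weight} on the right and a non-superkey on the left, so 3NF fails.
Since {BinID} ⊂ {BinID, LotNo} and {BinID}⁺ ⊇ {Vendor, Weight} with {Vendor, Weight} non-prime, there is a partial dependency; 2NF fails.

1NF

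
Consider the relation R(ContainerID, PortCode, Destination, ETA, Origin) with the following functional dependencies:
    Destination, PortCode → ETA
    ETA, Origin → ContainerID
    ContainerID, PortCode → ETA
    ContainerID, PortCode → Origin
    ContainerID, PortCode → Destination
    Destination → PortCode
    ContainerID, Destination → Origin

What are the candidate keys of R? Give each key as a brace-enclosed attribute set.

{ContainerID, Destination} is a candidate key since {ContainerID, Destination}⁺ = {ContainerID, Destination, ETA, Origin, PortCode} covers every attribute.
{ContainerID, PortCode} is a candidate key since {ContainerID, PortCode}⁺ = {ContainerID, Destination, ETA, Origin, PortCode} covers every attribute.
{Destination, Origin} is a candidate key since {Destination, Origin}⁺ = {ContainerID, Destination, ETA, Origin, PortCode} covers every attribute.
{ETA, Origin, PortCode} is a candidate key since {ETA, Origin, PortCode}⁺ = {ContainerID, Destination, ETA, Origin, PortCode} covers every attribute.
These are minimal and exhaustive — every other superkey contains one of them.

{ContainerID, Destination}, {ContainerID, PortCode}, {Destination, Origin}, {ETA, Origin, PortCode}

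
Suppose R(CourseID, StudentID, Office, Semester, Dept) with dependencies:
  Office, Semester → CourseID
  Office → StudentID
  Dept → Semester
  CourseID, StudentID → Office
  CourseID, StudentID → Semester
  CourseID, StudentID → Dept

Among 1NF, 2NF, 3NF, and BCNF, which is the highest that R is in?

Candidate keys: {CourseID, Office}, {CourseID, StudentID}, {Dept, Office}, {Office, Semester}. Prime attributes: {CourseID, Dept, Office, Semester, StudentID}.
Office → StudentID: {Office}⁺ = {Office, StudentID}, which is not all of the attributes, so the left side is not a superkey — BCNF is violated.
Since {StudentID} ⊆ prime attributes and every other non-superkey FD also has a prime right side, the schema is in 3NF.

3NF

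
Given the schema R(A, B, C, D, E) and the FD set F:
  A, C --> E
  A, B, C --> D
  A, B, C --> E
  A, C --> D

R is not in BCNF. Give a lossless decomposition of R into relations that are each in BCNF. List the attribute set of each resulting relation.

{A, B, C}; {A, C, D, E}

Candidate key of the original relation: {A, B, C}.
{A, B, C, D, E}: {A, C} determines {A, C, D, E} here but is not a superkey — split on A, C --> D, E, giving {A, C, D, E} and {A, B, C}.
{A, C, D, E}: every determinant is a superkey — BCNF.
{A, B, C}: every determinant is a superkey — BCNF.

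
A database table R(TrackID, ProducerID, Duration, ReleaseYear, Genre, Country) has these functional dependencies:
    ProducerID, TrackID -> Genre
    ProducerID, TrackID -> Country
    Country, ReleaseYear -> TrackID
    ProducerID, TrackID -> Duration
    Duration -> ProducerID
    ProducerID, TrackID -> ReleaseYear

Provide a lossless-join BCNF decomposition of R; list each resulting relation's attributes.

Candidate keys of the original relation: {Country, Duration, ReleaseYear}, {Country, ProducerID, ReleaseYear}, {Duration, TrackID}, {ProducerID, TrackID}.
{Country, Duration, Genre, ProducerID, ReleaseYear, TrackID}: {Country, ReleaseYear} determines {Country, ReleaseYear, TrackID} here but is not a superkey — split on Country, ReleaseYear -> TrackID, giving {Country, ReleaseYear, TrackID} and {Country, Duration, Genre, ProducerID, ReleaseYear}.
{Country, ReleaseYear, TrackID} is in BCNF.
{Country, Duration, Genre, ProducerID, ReleaseYear}: {Duration} determines {Duration, ProducerID} here but is not a superkey — split on Duration -> ProducerID, giving {Duration, ProducerID} and {Country, Duration, Genre, ReleaseYear}.
{Duration, ProducerID} is in BCNF.
{Country, Duration, Genre, ReleaseYear} is in BCNF.

{Country, Duration, Genre, ReleaseYear}; {Country, ReleaseYear, TrackID}; {Duration, ProducerID}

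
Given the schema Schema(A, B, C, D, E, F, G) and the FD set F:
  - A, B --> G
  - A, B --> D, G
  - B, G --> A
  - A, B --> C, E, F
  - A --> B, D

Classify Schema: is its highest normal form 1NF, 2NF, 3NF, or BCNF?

BCNF

Candidate keys: {A}, {B, G}. Prime attributes: {A, B, G}.
The left-hand side of every FD is a superkey, so BCNF is satisfied.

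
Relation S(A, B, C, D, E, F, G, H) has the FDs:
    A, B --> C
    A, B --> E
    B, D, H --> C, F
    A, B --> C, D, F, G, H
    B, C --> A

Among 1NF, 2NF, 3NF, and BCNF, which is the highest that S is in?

BCNF

Candidate keys: {A, B}, {B, C}, {B, D, H}. Prime attributes: {A, B, C, D, H}.
Each dependency's left side is a superkey — BCNF holds.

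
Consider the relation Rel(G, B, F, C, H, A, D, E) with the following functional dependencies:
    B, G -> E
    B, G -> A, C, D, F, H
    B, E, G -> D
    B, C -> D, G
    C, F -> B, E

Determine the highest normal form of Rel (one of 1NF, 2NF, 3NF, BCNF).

Candidate keys: {B, C}, {B, G}, {C, F}. Prime attributes: {B, C, F, G}.
The left-hand side of every FD is a superkey, so BCNF is satisfied.

BCNF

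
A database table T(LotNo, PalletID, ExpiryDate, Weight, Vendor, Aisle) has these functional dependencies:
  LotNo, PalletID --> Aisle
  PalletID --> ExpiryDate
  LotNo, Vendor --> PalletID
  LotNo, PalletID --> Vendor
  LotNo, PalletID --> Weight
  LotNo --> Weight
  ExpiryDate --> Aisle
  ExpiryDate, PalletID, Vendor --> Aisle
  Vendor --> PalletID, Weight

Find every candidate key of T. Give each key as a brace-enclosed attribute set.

{LotNo, PalletID}, {LotNo, Vendor}

No FD produces {LotNo}, so it must be in every candidate key.
Closure of {LotNo, PalletID} is {Aisle, ExpiryDate, LotNo, PalletID, Vendor, Weight}, the whole schema; {LotNo, PalletID} is a candidate key.
Closure of {LotNo, Vendor} is {Aisle, ExpiryDate, LotNo, PalletID, Vendor, Weight}, the whole schema; {LotNo, Vendor} is a candidate key.
Any other superkey properly contains one of these, so there are no further candidate keys.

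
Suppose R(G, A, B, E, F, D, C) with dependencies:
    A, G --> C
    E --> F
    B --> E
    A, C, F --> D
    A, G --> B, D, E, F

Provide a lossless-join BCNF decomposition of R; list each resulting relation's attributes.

{A, B, C, D}; {A, B, C, G}; {B, E}; {E, F}

Candidate key of the original relation: {A, G}.
Within {A, B, C, D, E, F, G}: {E}⁺ ∩ {A, B, C, D, E, F, G} = {E, F}, not the whole set, so E --> F violates BCNF; decompose into {E, F} and {A, B, C, D, E, G}.
{E, F} has no BCNF violation.
Within {A, B, C, D, E, G}: {B}⁺ ∩ {A, B, C, D, E, G} = {B, E}, not the whole set, so B --> E violates BCNF; decompose into {B, E} and {A, B, C, D, G}.
{B, E} has no BCNF violation.
Within {A, B, C, D, G}: {A, B, C}⁺ ∩ {A, B, C, D, G} = {A, B, C, D}, not the whole set, so A, B, C --> D violates BCNF; decompose into {A, B, C, D} and {A, B, C, G}.
{A, B, C, D} has no BCNF violation.
{A, B, C, G} has no BCNF violation.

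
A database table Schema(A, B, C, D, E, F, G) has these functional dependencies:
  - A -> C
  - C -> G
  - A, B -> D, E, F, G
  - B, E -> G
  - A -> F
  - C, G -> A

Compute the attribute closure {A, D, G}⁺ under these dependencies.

{A, C, D, F, G}

Start with {A, D, G}.
A -> C applies; add {C} → now {A, C, D, G}.
A -> F applies; add {F} → now {A, C, D, F, G}.
No further FD applies.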